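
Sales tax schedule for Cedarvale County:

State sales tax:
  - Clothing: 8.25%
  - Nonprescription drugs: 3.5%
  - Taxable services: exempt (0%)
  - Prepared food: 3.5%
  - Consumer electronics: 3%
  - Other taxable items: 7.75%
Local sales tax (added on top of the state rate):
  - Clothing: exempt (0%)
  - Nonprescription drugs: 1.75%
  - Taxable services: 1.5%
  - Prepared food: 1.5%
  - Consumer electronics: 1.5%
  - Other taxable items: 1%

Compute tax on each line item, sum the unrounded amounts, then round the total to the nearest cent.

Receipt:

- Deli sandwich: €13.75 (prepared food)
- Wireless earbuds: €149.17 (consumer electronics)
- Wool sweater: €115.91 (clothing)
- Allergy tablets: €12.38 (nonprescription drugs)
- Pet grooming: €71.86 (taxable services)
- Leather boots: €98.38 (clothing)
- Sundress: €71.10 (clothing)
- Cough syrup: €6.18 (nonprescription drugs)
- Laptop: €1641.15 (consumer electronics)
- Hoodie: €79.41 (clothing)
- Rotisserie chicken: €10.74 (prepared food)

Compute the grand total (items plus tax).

Deli sandwich €13.75: prepared food → 3.5% + 1.5% local = 5% → €0.6875
Wireless earbuds €149.17: consumer electronics → 3% + 1.5% local = 4.5% → €6.71265
Wool sweater €115.91: clothing → 8.25% + 0% local = 8.25% → €9.562575
Allergy tablets €12.38: nonprescription drugs → 3.5% + 1.75% local = 5.25% → €0.64995
Pet grooming €71.86: taxable services → 0% + 1.5% local = 1.5% → €1.0779
Leather boots €98.38: clothing → 8.25% + 0% local = 8.25% → €8.11635
Sundress €71.10: clothing → 8.25% + 0% local = 8.25% → €5.86575
Cough syrup €6.18: nonprescription drugs → 3.5% + 1.75% local = 5.25% → €0.32445
Laptop €1641.15: consumer electronics → 3% + 1.5% local = 4.5% → €73.85175
Hoodie €79.41: clothing → 8.25% + 0% local = 8.25% → €6.551325
Rotisserie chicken €10.74: prepared food → 3.5% + 1.5% local = 5% → €0.537
Subtotal = €2270.03; unrounded tax = €113.9372 → €113.94; total due = €2383.97

€2383.97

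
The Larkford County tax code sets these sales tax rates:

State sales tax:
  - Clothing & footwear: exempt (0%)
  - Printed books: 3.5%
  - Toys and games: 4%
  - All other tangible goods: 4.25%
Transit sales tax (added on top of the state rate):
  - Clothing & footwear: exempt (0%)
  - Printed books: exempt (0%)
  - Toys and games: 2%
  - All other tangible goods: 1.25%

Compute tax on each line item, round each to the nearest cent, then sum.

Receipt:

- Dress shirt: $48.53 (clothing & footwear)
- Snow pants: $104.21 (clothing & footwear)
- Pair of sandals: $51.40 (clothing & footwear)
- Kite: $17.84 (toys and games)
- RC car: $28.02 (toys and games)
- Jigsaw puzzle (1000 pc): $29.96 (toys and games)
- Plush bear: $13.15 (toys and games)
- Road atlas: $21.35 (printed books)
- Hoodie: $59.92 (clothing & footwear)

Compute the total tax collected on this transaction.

Dress shirt $48.53: clothing & footwear → 0% + 0% transit = 0% → $0.00
Snow pants $104.21: clothing & footwear → 0% + 0% transit = 0% → $0.00
Pair of sandals $51.40: clothing & footwear → 0% + 0% transit = 0% → $0.00
Kite $17.84: toys and games → 4% + 2% transit = 6% → $1.07
RC car $28.02: toys and games → 4% + 2% transit = 6% → $1.68
Jigsaw puzzle (1000 pc) $29.96: toys and games → 4% + 2% transit = 6% → $1.80
Plush bear $13.15: toys and games → 4% + 2% transit = 6% → $0.79
Road atlas $21.35: printed books → 3.5% + 0% transit = 3.5% → $0.75
Hoodie $59.92: clothing & footwear → 0% + 0% transit = 0% → $0.00
Total tax = $1.07 + $1.68 + $1.80 + $0.79 + $0.75 = $6.09

$6.09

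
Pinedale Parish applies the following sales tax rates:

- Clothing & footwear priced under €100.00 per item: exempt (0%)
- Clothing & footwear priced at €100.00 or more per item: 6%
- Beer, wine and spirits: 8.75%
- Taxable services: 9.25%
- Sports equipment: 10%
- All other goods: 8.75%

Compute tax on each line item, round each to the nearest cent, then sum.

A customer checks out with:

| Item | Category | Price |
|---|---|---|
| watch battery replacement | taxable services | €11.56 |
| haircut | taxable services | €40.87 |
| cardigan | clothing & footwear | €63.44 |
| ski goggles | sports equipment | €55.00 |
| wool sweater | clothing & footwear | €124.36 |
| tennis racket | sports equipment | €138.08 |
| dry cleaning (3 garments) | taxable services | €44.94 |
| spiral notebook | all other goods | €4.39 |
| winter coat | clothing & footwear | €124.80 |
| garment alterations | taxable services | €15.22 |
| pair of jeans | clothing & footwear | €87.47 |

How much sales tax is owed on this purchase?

€45.06

Watch battery replacement €11.56: taxable services → 9.25% → €1.07
Haircut €40.87: taxable services → 9.25% → €3.78
Cardigan €63.44: clothing & footwear, under €100.00 → 0% → €0.00
Ski goggles €55.00: sports equipment → 10% → €5.50
Wool sweater €124.36: clothing & footwear, €100.00 or more → 6% → €7.46
Tennis racket €138.08: sports equipment → 10% → €13.81
Dry cleaning (3 garments) €44.94: taxable services → 9.25% → €4.16
Spiral notebook €4.39: all other goods → 8.75% → €0.38
Winter coat €124.80: clothing & footwear, €100.00 or more → 6% → €7.49
Garment alterations €15.22: taxable services → 9.25% → €1.41
Pair of jeans €87.47: clothing & footwear, under €100.00 → 0% → €0.00
Total tax = €1.07 + €3.78 + €5.50 + €7.46 + €13.81 + €4.16 + €0.38 + €7.49 + €1.41 = €45.06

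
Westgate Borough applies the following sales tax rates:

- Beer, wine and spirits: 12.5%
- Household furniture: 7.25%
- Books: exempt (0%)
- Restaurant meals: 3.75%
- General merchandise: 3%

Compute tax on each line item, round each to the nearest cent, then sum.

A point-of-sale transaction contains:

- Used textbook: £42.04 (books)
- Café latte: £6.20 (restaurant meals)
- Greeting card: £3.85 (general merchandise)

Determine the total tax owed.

Used textbook £42.04: books → 0% → £0.00
Café latte £6.20: restaurant meals → 3.75% → £0.23
Greeting card £3.85: general merchandise → 3% → £0.12
Total tax = £0.23 + £0.12 = £0.35

£0.35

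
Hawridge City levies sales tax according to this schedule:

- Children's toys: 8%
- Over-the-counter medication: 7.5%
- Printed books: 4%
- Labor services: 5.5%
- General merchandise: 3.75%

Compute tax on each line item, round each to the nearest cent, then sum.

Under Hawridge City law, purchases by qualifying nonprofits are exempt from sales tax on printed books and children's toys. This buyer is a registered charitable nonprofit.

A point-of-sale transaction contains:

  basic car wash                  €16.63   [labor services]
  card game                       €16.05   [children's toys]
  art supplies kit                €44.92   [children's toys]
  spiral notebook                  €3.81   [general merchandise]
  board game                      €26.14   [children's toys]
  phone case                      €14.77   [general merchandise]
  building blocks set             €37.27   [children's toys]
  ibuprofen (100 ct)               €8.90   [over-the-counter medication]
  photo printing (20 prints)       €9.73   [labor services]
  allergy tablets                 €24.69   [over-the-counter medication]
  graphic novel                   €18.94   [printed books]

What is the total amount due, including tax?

€226.51

Basic car wash €16.63: labor services → 5.5% → €0.91
Card game €16.05: children's toys, buyer-exempt → 0% → €0.00
Art supplies kit €44.92: children's toys, buyer-exempt → 0% → €0.00
Spiral notebook €3.81: general merchandise → 3.75% → €0.14
Board game €26.14: children's toys, buyer-exempt → 0% → €0.00
Phone case €14.77: general merchandise → 3.75% → €0.55
Building blocks set €37.27: children's toys, buyer-exempt → 0% → €0.00
Ibuprofen (100 ct) €8.90: over-the-counter medication → 7.5% → €0.67
Photo printing (20 prints) €9.73: labor services → 5.5% → €0.54
Allergy tablets €24.69: over-the-counter medication → 7.5% → €1.85
Graphic novel €18.94: printed books, buyer-exempt → 0% → €0.00
Subtotal = €221.85; tax = €4.66; total due = €226.51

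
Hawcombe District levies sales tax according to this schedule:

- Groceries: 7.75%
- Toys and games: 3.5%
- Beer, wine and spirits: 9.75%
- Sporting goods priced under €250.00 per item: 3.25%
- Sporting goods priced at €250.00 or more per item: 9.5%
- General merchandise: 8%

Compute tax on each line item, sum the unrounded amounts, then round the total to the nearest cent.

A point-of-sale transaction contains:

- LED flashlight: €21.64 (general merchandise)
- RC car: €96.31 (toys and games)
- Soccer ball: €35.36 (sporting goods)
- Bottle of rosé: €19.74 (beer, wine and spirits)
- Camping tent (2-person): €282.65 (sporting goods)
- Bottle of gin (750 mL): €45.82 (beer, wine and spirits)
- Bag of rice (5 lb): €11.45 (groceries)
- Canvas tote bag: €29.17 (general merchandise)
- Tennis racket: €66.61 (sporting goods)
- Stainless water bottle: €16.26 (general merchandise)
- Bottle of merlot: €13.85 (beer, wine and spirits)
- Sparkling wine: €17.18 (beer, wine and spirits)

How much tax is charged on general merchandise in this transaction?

LED flashlight €21.64: general merchandise → 8% → €1.7312
Canvas tote bag €29.17: general merchandise → 8% → €2.3336
Stainless water bottle €16.26: general merchandise → 8% → €1.3008
Tax on general merchandise: unrounded sum = €5.3656 → €5.37

€5.37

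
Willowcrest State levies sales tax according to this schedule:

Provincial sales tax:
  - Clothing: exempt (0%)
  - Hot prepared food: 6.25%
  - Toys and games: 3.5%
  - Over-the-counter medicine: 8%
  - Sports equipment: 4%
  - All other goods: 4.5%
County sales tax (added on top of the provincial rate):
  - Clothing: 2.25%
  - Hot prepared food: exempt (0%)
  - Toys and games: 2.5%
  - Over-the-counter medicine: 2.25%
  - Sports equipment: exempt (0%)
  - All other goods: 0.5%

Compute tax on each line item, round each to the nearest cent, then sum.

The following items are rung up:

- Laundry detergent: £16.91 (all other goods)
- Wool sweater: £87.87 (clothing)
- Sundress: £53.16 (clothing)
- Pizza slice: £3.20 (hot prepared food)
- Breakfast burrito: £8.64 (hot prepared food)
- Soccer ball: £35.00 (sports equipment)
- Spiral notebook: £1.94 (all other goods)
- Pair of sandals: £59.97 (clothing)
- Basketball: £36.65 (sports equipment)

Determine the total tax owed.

Laundry detergent £16.91: all other goods → 4.5% + 0.5% county = 5% → £0.85
Wool sweater £87.87: clothing → 0% + 2.25% county = 2.25% → £1.98
Sundress £53.16: clothing → 0% + 2.25% county = 2.25% → £1.20
Pizza slice £3.20: hot prepared food → 6.25% + 0% county = 6.25% → £0.20
Breakfast burrito £8.64: hot prepared food → 6.25% + 0% county = 6.25% → £0.54
Soccer ball £35.00: sports equipment → 4% + 0% county = 4% → £1.40
Spiral notebook £1.94: all other goods → 4.5% + 0.5% county = 5% → £0.10
Pair of sandals £59.97: clothing → 0% + 2.25% county = 2.25% → £1.35
Basketball £36.65: sports equipment → 4% + 0% county = 4% → £1.47
Total tax = £0.85 + £1.98 + £1.20 + £0.20 + £0.54 + £1.40 + £0.10 + £1.35 + £1.47 = £9.09

£9.09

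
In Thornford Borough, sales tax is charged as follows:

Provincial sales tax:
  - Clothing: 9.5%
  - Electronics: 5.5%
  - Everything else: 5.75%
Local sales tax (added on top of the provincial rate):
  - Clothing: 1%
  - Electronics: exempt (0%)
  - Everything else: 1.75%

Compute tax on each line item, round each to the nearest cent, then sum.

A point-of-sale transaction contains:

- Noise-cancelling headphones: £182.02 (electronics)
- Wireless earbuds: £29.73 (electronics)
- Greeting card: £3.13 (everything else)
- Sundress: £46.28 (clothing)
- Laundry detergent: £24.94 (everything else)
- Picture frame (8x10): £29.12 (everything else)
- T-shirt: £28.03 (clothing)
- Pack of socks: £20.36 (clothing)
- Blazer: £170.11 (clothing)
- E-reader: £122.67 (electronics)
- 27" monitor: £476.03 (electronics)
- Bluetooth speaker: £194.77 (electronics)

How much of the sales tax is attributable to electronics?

Noise-cancelling headphones £182.02: electronics → 5.5% + 0% local = 5.5% → £10.01
Wireless earbuds £29.73: electronics → 5.5% + 0% local = 5.5% → £1.64
E-reader £122.67: electronics → 5.5% + 0% local = 5.5% → £6.75
27" monitor £476.03: electronics → 5.5% + 0% local = 5.5% → £26.18
Bluetooth speaker £194.77: electronics → 5.5% + 0% local = 5.5% → £10.71
Tax on electronics = £10.01 + £1.64 + £6.75 + £26.18 + £10.71 = £55.29

£55.29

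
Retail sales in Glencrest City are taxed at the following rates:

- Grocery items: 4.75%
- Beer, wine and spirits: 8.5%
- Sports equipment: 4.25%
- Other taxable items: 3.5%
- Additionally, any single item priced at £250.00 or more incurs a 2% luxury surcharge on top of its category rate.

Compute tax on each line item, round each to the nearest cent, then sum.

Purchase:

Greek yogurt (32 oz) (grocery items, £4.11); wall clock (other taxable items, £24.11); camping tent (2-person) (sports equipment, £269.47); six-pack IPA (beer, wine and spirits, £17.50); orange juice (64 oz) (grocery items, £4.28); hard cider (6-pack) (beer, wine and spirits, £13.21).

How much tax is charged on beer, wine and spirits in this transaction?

Six-pack IPA £17.50: beer, wine and spirits → 8.5% → £1.49
Hard cider (6-pack) £13.21: beer, wine and spirits → 8.5% → £1.12
Tax on beer, wine and spirits = £1.49 + £1.12 = £2.61

£2.61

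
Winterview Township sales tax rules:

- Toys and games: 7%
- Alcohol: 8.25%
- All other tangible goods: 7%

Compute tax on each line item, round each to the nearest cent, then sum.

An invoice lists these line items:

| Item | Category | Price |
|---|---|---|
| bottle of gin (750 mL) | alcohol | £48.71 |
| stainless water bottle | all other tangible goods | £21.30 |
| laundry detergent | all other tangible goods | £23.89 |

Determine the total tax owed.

£7.18

Bottle of gin (750 mL) £48.71: alcohol → 8.25% → £4.02
Stainless water bottle £21.30: all other tangible goods → 7% → £1.49
Laundry detergent £23.89: all other tangible goods → 7% → £1.67
Total tax = £4.02 + £1.49 + £1.67 = £7.18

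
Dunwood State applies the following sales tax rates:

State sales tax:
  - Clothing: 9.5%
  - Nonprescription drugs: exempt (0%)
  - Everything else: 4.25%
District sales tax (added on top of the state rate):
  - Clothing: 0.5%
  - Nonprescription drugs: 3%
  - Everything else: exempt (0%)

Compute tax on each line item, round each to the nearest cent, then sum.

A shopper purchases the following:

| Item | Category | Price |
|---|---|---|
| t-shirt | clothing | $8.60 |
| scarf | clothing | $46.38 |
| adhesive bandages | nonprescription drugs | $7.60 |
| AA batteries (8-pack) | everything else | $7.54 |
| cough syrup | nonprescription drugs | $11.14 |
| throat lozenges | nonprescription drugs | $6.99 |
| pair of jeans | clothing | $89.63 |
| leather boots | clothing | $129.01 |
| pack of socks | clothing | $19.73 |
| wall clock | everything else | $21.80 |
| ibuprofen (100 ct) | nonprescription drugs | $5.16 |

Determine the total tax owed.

$31.50

T-shirt $8.60: clothing → 9.5% + 0.5% district = 10% → $0.86
Scarf $46.38: clothing → 9.5% + 0.5% district = 10% → $4.64
Adhesive bandages $7.60: nonprescription drugs → 0% + 3% district = 3% → $0.23
AA batteries (8-pack) $7.54: everything else → 4.25% + 0% district = 4.25% → $0.32
Cough syrup $11.14: nonprescription drugs → 0% + 3% district = 3% → $0.33
Throat lozenges $6.99: nonprescription drugs → 0% + 3% district = 3% → $0.21
Pair of jeans $89.63: clothing → 9.5% + 0.5% district = 10% → $8.96
Leather boots $129.01: clothing → 9.5% + 0.5% district = 10% → $12.90
Pack of socks $19.73: clothing → 9.5% + 0.5% district = 10% → $1.97
Wall clock $21.80: everything else → 4.25% + 0% district = 4.25% → $0.93
Ibuprofen (100 ct) $5.16: nonprescription drugs → 0% + 3% district = 3% → $0.15
Total tax = $0.86 + $4.64 + $0.23 + $0.32 + $0.33 + $0.21 + $8.96 + $12.90 + $1.97 + $0.93 + $0.15 = $31.50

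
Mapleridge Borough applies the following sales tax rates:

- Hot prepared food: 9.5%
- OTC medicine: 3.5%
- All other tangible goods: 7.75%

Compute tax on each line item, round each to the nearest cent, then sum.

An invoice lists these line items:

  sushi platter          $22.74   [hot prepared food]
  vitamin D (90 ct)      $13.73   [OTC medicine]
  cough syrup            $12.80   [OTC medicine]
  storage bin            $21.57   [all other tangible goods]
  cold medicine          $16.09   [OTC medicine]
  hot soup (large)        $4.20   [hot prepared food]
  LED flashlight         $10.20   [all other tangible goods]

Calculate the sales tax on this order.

Sushi platter $22.74: hot prepared food → 9.5% → $2.16
Vitamin D (90 ct) $13.73: OTC medicine → 3.5% → $0.48
Cough syrup $12.80: OTC medicine → 3.5% → $0.45
Storage bin $21.57: all other tangible goods → 7.75% → $1.67
Cold medicine $16.09: OTC medicine → 3.5% → $0.56
Hot soup (large) $4.20: hot prepared food → 9.5% → $0.40
LED flashlight $10.20: all other tangible goods → 7.75% → $0.79
Total tax = $2.16 + $0.48 + $0.45 + $1.67 + $0.56 + $0.40 + $0.79 = $6.51

$6.51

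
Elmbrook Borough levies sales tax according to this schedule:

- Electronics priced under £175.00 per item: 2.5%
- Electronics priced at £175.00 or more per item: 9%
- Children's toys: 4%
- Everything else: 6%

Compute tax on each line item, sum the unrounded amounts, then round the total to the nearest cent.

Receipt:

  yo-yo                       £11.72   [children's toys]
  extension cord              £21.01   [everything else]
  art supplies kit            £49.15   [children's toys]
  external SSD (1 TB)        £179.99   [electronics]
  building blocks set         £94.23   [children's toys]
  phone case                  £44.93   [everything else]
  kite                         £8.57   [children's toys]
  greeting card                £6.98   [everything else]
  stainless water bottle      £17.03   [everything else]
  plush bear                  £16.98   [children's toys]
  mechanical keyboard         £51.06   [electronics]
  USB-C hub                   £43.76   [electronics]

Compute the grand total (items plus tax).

Yo-yo £11.72: children's toys → 4% → £0.4688
Extension cord £21.01: everything else → 6% → £1.2606
Art supplies kit £49.15: children's toys → 4% → £1.966
External SSD (1 TB) £179.99: electronics, £175.00 or more → 9% → £16.1991
Building blocks set £94.23: children's toys → 4% → £3.7692
Phone case £44.93: everything else → 6% → £2.6958
Kite £8.57: children's toys → 4% → £0.3428
Greeting card £6.98: everything else → 6% → £0.4188
Stainless water bottle £17.03: everything else → 6% → £1.0218
Plush bear £16.98: children's toys → 4% → £0.6792
Mechanical keyboard £51.06: electronics, under £175.00 → 2.5% → £1.2765
USB-C hub £43.76: electronics, under £175.00 → 2.5% → £1.094
Subtotal = £545.41; unrounded tax = £31.1926 → £31.19; total due = £576.60

£576.60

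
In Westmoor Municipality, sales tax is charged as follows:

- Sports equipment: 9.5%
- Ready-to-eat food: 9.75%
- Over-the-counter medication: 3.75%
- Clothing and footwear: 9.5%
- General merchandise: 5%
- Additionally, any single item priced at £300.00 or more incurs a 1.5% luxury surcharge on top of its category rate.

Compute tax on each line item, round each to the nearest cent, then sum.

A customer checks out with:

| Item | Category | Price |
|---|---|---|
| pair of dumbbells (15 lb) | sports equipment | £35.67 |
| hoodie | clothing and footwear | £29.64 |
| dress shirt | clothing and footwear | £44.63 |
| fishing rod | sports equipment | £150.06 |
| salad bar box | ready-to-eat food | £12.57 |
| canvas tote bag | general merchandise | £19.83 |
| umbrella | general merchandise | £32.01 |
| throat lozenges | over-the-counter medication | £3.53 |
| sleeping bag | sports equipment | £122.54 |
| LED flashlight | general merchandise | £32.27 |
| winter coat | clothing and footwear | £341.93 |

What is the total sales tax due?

Pair of dumbbells (15 lb) £35.67: sports equipment → 9.5% → £3.39
Hoodie £29.64: clothing and footwear → 9.5% → £2.82
Dress shirt £44.63: clothing and footwear → 9.5% → £4.24
Fishing rod £150.06: sports equipment → 9.5% → £14.26
Salad bar box £12.57: ready-to-eat food → 9.75% → £1.23
Canvas tote bag £19.83: general merchandise → 5% → £0.99
Umbrella £32.01: general merchandise → 5% → £1.60
Throat lozenges £3.53: over-the-counter medication → 3.75% → £0.13
Sleeping bag £122.54: sports equipment → 9.5% → £11.64
LED flashlight £32.27: general merchandise → 5% → £1.61
Winter coat £341.93: clothing and footwear → 9.5% + 1.5% surcharge = 11% → £37.61
Total tax = £3.39 + £2.82 + £4.24 + £14.26 + £1.23 + £0.99 + £1.60 + £0.13 + £11.64 + £1.61 + £37.61 = £79.52

£79.52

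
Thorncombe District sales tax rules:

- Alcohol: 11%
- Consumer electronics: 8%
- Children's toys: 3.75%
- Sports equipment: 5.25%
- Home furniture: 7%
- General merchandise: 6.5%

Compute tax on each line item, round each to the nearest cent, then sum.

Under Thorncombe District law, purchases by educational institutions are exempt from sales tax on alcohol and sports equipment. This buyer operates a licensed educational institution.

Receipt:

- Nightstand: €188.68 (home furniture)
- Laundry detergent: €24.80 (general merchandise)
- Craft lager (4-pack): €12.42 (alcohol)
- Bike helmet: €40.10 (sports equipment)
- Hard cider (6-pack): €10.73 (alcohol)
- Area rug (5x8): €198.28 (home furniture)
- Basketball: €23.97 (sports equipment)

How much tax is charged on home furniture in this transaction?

Nightstand €188.68: home furniture → 7% → €13.21
Area rug (5x8) €198.28: home furniture → 7% → €13.88
Tax on home furniture = €13.21 + €13.88 = €27.09

€27.09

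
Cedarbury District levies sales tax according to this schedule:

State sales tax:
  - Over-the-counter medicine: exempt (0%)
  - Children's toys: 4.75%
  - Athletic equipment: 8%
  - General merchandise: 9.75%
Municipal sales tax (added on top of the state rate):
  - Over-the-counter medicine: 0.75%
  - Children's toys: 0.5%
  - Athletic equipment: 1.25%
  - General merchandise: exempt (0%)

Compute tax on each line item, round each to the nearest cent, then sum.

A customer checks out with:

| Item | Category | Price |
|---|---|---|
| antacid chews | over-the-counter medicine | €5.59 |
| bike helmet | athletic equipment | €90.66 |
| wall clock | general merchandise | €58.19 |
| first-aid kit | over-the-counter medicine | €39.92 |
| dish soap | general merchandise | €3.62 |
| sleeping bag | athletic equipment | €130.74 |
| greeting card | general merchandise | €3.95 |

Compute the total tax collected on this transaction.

€27.23

Antacid chews €5.59: over-the-counter medicine → 0% + 0.75% municipal = 0.75% → €0.04
Bike helmet €90.66: athletic equipment → 8% + 1.25% municipal = 9.25% → €8.39
Wall clock €58.19: general merchandise → 9.75% + 0% municipal = 9.75% → €5.67
First-aid kit €39.92: over-the-counter medicine → 0% + 0.75% municipal = 0.75% → €0.30
Dish soap €3.62: general merchandise → 9.75% + 0% municipal = 9.75% → €0.35
Sleeping bag €130.74: athletic equipment → 8% + 1.25% municipal = 9.25% → €12.09
Greeting card €3.95: general merchandise → 9.75% + 0% municipal = 9.75% → €0.39
Total tax = €0.04 + €8.39 + €5.67 + €0.30 + €0.35 + €12.09 + €0.39 = €27.23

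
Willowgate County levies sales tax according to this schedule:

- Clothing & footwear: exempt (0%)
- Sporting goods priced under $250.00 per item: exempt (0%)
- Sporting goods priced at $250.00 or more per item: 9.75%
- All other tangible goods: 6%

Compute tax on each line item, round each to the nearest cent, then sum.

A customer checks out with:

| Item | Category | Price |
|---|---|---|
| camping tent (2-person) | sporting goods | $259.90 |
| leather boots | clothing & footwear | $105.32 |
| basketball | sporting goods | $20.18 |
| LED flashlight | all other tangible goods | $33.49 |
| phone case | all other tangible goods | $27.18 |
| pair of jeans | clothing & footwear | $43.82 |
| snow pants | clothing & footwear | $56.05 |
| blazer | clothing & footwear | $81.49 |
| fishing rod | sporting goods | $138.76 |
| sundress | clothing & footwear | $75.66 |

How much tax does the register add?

Camping tent (2-person) $259.90: sporting goods, $250.00 or more → 9.75% → $25.34
Leather boots $105.32: clothing & footwear → 0% → $0.00
Basketball $20.18: sporting goods, under $250.00 → 0% → $0.00
LED flashlight $33.49: all other tangible goods → 6% → $2.01
Phone case $27.18: all other tangible goods → 6% → $1.63
Pair of jeans $43.82: clothing & footwear → 0% → $0.00
Snow pants $56.05: clothing & footwear → 0% → $0.00
Blazer $81.49: clothing & footwear → 0% → $0.00
Fishing rod $138.76: sporting goods, under $250.00 → 0% → $0.00
Sundress $75.66: clothing & footwear → 0% → $0.00
Total tax = $25.34 + $2.01 + $1.63 = $28.98

$28.98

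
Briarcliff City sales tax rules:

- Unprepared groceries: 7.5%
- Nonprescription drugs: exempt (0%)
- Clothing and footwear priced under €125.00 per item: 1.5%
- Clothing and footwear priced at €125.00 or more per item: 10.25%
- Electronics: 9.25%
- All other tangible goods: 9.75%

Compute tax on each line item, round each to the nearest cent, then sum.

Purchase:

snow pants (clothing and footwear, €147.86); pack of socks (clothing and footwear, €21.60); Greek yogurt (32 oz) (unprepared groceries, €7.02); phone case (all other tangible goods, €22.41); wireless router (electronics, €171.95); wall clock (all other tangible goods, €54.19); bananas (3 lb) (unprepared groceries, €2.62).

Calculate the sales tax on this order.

€39.58

Snow pants €147.86: clothing and footwear, €125.00 or more → 10.25% → €15.16
Pack of socks €21.60: clothing and footwear, under €125.00 → 1.5% → €0.32
Greek yogurt (32 oz) €7.02: unprepared groceries → 7.5% → €0.53
Phone case €22.41: all other tangible goods → 9.75% → €2.18
Wireless router €171.95: electronics → 9.25% → €15.91
Wall clock €54.19: all other tangible goods → 9.75% → €5.28
Bananas (3 lb) €2.62: unprepared groceries → 7.5% → €0.20
Total tax = €15.16 + €0.32 + €0.53 + €2.18 + €15.91 + €5.28 + €0.20 = €39.58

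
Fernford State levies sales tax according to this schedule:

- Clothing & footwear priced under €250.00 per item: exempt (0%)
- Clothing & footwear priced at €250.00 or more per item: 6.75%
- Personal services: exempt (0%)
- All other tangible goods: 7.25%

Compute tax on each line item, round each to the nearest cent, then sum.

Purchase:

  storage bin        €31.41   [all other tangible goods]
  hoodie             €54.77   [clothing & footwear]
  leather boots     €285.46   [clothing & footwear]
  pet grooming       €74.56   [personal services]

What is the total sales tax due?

€21.55

Storage bin €31.41: all other tangible goods → 7.25% → €2.28
Hoodie €54.77: clothing & footwear, under €250.00 → 0% → €0.00
Leather boots €285.46: clothing & footwear, €250.00 or more → 6.75% → €19.27
Pet grooming €74.56: personal services → 0% → €0.00
Total tax = €2.28 + €19.27 = €21.55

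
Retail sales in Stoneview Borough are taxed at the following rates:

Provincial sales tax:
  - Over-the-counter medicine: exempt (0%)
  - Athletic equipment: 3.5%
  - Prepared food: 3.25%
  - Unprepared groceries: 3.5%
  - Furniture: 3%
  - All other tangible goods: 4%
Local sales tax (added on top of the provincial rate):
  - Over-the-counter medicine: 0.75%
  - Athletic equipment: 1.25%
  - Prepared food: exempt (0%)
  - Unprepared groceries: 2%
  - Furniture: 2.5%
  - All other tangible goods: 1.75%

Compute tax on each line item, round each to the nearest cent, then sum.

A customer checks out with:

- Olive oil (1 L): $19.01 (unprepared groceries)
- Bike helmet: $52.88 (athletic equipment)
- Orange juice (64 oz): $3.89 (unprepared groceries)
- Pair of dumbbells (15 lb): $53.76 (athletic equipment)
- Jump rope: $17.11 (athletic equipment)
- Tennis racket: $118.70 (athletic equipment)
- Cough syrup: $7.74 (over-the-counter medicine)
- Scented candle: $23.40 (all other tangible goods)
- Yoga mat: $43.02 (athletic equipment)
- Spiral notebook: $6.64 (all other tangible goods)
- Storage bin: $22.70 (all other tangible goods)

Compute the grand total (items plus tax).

$386.76

Olive oil (1 L) $19.01: unprepared groceries → 3.5% + 2% local = 5.5% → $1.05
Bike helmet $52.88: athletic equipment → 3.5% + 1.25% local = 4.75% → $2.51
Orange juice (64 oz) $3.89: unprepared groceries → 3.5% + 2% local = 5.5% → $0.21
Pair of dumbbells (15 lb) $53.76: athletic equipment → 3.5% + 1.25% local = 4.75% → $2.55
Jump rope $17.11: athletic equipment → 3.5% + 1.25% local = 4.75% → $0.81
Tennis racket $118.70: athletic equipment → 3.5% + 1.25% local = 4.75% → $5.64
Cough syrup $7.74: over-the-counter medicine → 0% + 0.75% local = 0.75% → $0.06
Scented candle $23.40: all other tangible goods → 4% + 1.75% local = 5.75% → $1.35
Yoga mat $43.02: athletic equipment → 3.5% + 1.25% local = 4.75% → $2.04
Spiral notebook $6.64: all other tangible goods → 4% + 1.75% local = 5.75% → $0.38
Storage bin $22.70: all other tangible goods → 4% + 1.75% local = 5.75% → $1.31
Subtotal = $368.85; tax = $17.91; total due = $386.76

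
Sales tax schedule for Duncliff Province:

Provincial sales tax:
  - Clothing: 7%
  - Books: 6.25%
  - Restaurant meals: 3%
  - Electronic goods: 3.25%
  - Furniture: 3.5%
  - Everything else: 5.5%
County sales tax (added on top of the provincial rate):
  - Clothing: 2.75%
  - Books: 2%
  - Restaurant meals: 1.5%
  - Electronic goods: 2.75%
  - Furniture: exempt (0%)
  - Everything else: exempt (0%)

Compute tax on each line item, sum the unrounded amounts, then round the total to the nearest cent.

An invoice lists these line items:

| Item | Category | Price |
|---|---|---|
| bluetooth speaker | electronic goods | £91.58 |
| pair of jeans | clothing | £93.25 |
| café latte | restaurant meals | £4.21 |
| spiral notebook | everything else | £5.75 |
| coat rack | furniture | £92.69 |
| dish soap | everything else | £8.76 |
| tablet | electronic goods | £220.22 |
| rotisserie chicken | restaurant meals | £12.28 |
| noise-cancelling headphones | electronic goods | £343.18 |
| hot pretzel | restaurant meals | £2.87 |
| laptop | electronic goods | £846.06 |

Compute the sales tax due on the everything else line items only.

£0.80

Spiral notebook £5.75: everything else → 5.5% + 0% county = 5.5% → £0.31625
Dish soap £8.76: everything else → 5.5% + 0% county = 5.5% → £0.4818
Tax on everything else: unrounded sum = £0.79805 → £0.80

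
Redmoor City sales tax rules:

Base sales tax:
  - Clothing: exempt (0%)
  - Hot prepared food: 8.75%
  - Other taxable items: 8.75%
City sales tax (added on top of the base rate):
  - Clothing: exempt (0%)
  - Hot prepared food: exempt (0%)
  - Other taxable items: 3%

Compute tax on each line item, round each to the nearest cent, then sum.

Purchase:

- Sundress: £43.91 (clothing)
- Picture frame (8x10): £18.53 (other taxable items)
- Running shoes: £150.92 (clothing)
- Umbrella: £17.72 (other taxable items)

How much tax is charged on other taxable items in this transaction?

£4.26

Picture frame (8x10) £18.53: other taxable items → 8.75% + 3% city = 11.75% → £2.18
Umbrella £17.72: other taxable items → 8.75% + 3% city = 11.75% → £2.08
Tax on other taxable items = £2.18 + £2.08 = £4.26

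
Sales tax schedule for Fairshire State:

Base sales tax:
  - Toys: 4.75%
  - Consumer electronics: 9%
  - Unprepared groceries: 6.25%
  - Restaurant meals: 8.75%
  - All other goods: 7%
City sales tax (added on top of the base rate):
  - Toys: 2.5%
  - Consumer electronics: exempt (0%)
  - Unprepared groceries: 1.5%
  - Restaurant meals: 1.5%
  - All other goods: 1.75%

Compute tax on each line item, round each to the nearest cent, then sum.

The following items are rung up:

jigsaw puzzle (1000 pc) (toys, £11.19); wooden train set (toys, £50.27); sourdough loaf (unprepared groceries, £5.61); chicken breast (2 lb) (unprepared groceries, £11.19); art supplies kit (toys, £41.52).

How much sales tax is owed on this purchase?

Jigsaw puzzle (1000 pc) £11.19: toys → 4.75% + 2.5% city = 7.25% → £0.81
Wooden train set £50.27: toys → 4.75% + 2.5% city = 7.25% → £3.64
Sourdough loaf £5.61: unprepared groceries → 6.25% + 1.5% city = 7.75% → £0.43
Chicken breast (2 lb) £11.19: unprepared groceries → 6.25% + 1.5% city = 7.75% → £0.87
Art supplies kit £41.52: toys → 4.75% + 2.5% city = 7.25% → £3.01
Total tax = £0.81 + £3.64 + £0.43 + £0.87 + £3.01 = £8.76

£8.76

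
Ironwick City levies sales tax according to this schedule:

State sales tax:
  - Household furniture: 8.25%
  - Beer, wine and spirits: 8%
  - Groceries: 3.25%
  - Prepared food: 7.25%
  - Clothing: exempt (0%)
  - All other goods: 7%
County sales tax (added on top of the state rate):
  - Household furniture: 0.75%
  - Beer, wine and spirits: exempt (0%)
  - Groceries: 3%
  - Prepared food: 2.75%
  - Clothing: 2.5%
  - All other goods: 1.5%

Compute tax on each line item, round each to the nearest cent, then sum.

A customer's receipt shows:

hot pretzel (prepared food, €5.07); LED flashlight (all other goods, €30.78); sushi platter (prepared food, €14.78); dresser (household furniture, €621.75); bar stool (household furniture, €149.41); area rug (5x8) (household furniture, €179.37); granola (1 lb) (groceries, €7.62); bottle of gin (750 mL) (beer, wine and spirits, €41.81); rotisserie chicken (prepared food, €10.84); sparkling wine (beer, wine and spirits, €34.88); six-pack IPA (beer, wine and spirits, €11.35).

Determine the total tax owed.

Hot pretzel €5.07: prepared food → 7.25% + 2.75% county = 10% → €0.51
LED flashlight €30.78: all other goods → 7% + 1.5% county = 8.5% → €2.62
Sushi platter €14.78: prepared food → 7.25% + 2.75% county = 10% → €1.48
Dresser €621.75: household furniture → 8.25% + 0.75% county = 9% → €55.96
Bar stool €149.41: household furniture → 8.25% + 0.75% county = 9% → €13.45
Area rug (5x8) €179.37: household furniture → 8.25% + 0.75% county = 9% → €16.14
Granola (1 lb) €7.62: groceries → 3.25% + 3% county = 6.25% → €0.48
Bottle of gin (750 mL) €41.81: beer, wine and spirits → 8% + 0% county = 8% → €3.34
Rotisserie chicken €10.84: prepared food → 7.25% + 2.75% county = 10% → €1.08
Sparkling wine €34.88: beer, wine and spirits → 8% + 0% county = 8% → €2.79
Six-pack IPA €11.35: beer, wine and spirits → 8% + 0% county = 8% → €0.91
Total tax = €0.51 + €2.62 + €1.48 + €55.96 + €13.45 + €16.14 + €0.48 + €3.34 + €1.08 + €2.79 + €0.91 = €98.76

€98.76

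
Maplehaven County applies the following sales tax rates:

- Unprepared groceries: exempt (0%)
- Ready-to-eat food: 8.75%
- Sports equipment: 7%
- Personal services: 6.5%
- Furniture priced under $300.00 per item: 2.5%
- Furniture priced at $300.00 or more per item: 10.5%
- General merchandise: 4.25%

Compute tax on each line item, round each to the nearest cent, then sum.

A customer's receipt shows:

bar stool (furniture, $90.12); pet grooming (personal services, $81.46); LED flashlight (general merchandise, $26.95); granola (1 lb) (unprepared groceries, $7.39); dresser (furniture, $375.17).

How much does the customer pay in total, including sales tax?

$629.17

Bar stool $90.12: furniture, under $300.00 → 2.5% → $2.25
Pet grooming $81.46: personal services → 6.5% → $5.29
LED flashlight $26.95: general merchandise → 4.25% → $1.15
Granola (1 lb) $7.39: unprepared groceries → 0% → $0.00
Dresser $375.17: furniture, $300.00 or more → 10.5% → $39.39
Subtotal = $581.09; tax = $48.08; total due = $629.17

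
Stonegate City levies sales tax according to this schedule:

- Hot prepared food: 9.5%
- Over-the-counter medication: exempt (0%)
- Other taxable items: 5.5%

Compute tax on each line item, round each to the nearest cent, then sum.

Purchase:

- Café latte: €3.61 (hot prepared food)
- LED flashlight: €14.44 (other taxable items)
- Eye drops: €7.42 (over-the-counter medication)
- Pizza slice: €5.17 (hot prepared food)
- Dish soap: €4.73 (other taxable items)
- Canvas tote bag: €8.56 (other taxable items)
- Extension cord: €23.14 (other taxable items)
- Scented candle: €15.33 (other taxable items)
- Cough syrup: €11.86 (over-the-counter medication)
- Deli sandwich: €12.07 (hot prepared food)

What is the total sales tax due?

€5.61

Café latte €3.61: hot prepared food → 9.5% → €0.34
LED flashlight €14.44: other taxable items → 5.5% → €0.79
Eye drops €7.42: over-the-counter medication → 0% → €0.00
Pizza slice €5.17: hot prepared food → 9.5% → €0.49
Dish soap €4.73: other taxable items → 5.5% → €0.26
Canvas tote bag €8.56: other taxable items → 5.5% → €0.47
Extension cord €23.14: other taxable items → 5.5% → €1.27
Scented candle €15.33: other taxable items → 5.5% → €0.84
Cough syrup €11.86: over-the-counter medication → 0% → €0.00
Deli sandwich €12.07: hot prepared food → 9.5% → €1.15
Total tax = €0.34 + €0.79 + €0.49 + €0.26 + €0.47 + €1.27 + €0.84 + €1.15 = €5.61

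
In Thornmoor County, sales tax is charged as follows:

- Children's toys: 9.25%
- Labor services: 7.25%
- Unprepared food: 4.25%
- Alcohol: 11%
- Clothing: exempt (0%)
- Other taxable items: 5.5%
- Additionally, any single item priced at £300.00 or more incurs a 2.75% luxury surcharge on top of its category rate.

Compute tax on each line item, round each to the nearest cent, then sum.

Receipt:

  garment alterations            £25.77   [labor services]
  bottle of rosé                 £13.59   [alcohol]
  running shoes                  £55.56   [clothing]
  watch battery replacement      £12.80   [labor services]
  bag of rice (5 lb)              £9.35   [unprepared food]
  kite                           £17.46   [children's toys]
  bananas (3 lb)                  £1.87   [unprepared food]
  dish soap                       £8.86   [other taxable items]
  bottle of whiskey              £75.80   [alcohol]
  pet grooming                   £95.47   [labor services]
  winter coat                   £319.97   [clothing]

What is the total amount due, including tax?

£667.44

Garment alterations £25.77: labor services → 7.25% → £1.87
Bottle of rosé £13.59: alcohol → 11% → £1.49
Running shoes £55.56: clothing → 0% → £0.00
Watch battery replacement £12.80: labor services → 7.25% → £0.93
Bag of rice (5 lb) £9.35: unprepared food → 4.25% → £0.40
Kite £17.46: children's toys → 9.25% → £1.62
Bananas (3 lb) £1.87: unprepared food → 4.25% → £0.08
Dish soap £8.86: other taxable items → 5.5% → £0.49
Bottle of whiskey £75.80: alcohol → 11% → £8.34
Pet grooming £95.47: labor services → 7.25% → £6.92
Winter coat £319.97: clothing → 0% + 2.75% surcharge = 2.75% → £8.80
Subtotal = £636.50; tax = £30.94; total due = £667.44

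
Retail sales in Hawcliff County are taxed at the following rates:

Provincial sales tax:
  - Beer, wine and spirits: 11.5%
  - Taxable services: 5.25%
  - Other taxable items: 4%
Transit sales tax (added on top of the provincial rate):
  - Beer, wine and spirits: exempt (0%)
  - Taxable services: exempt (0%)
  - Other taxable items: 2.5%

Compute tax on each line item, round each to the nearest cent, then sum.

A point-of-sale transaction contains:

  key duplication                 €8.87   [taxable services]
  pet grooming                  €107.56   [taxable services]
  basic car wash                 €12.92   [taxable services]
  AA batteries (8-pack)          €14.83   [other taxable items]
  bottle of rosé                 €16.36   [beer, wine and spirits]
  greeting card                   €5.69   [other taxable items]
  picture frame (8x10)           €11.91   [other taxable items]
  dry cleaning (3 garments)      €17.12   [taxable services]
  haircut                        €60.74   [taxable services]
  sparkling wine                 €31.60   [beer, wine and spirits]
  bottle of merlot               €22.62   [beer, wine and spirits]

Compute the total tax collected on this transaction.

Key duplication €8.87: taxable services → 5.25% + 0% transit = 5.25% → €0.47
Pet grooming €107.56: taxable services → 5.25% + 0% transit = 5.25% → €5.65
Basic car wash €12.92: taxable services → 5.25% + 0% transit = 5.25% → €0.68
AA batteries (8-pack) €14.83: other taxable items → 4% + 2.5% transit = 6.5% → €0.96
Bottle of rosé €16.36: beer, wine and spirits → 11.5% + 0% transit = 11.5% → €1.88
Greeting card €5.69: other taxable items → 4% + 2.5% transit = 6.5% → €0.37
Picture frame (8x10) €11.91: other taxable items → 4% + 2.5% transit = 6.5% → €0.77
Dry cleaning (3 garments) €17.12: taxable services → 5.25% + 0% transit = 5.25% → €0.90
Haircut €60.74: taxable services → 5.25% + 0% transit = 5.25% → €3.19
Sparkling wine €31.60: beer, wine and spirits → 11.5% + 0% transit = 11.5% → €3.63
Bottle of merlot €22.62: beer, wine and spirits → 11.5% + 0% transit = 11.5% → €2.60
Total tax = €0.47 + €5.65 + €0.68 + €0.96 + €1.88 + €0.37 + €0.77 + €0.90 + €3.19 + €3.63 + €2.60 = €21.10

€21.10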